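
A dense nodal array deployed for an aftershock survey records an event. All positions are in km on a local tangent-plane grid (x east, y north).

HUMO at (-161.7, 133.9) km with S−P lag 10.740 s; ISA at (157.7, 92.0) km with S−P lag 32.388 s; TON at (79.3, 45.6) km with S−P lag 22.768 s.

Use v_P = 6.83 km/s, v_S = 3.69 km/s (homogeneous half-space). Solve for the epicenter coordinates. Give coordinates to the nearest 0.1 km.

(-101.5, 72.2)

Distance from S−P lag: d = Δt · v_P v_S / (v_P − v_S) = Δt · (6.83·3.69)/(6.83−3.69) ≈ 8.0263·Δt.
So d_HUMO = 86.20, d_ISA = 259.96, d_TON = 182.74 km.
Circle about each station: (x + 161.7)² + (y − 133.9)² = 86.20²; (x − 157.7)² + (y − 92.0)² = 259.96²; (x − 79.3)² + (y − 45.6)² = 182.74².
Subtracting the HUMO equation from the ISA and TON equations removes the quadratic terms:
638.8 x − 83.8 y = -70891.57
482.0 x − 176.6 y = -61671.72
Solving the 2×2 system: x ≈ -101.5, y ≈ 72.2 km.
Check against HUMO (with the unrounded x, y): √((x + 161.7)²+(y − 133.9)²) = 86.22 ≈ 86.20 km. ✓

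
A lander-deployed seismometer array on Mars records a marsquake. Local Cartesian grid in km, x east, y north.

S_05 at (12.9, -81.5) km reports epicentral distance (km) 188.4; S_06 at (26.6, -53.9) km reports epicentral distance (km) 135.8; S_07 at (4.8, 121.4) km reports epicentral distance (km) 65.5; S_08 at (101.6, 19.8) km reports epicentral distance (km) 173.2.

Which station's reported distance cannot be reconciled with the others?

Solve using three stations at a time. Using S_05, S_07, S_08 (subtract circle equations pairwise → linear system) gives (x, y) ≈ (-54.7, 94.3).
Distances from that point to each station vs reported:
  S_05: calculated 188.4 vs reported 188.4 → residual 0.0 km
  S_06: calculated 169.0 vs reported 135.8 → residual 33.2 km
  S_07: calculated 65.4 vs reported 65.5 → residual 0.1 km
  S_08: calculated 173.2 vs reported 173.2 → residual 0.0 km
S_05, S_07, S_08 are mutually consistent (residuals ≈ 0); S_06 is off by 33.2 km.

S_06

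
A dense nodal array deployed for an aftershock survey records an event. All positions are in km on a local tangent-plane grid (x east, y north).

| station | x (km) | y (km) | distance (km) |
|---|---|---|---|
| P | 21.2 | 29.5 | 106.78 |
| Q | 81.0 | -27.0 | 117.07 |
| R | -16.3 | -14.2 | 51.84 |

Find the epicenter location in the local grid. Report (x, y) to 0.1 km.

-30.0 km east, -64.2 km north

Circle about each station: (x − 21.2)² + (y − 29.5)² = 106.78²; (x − 81.0)² + (y + 27.0)² = 117.07²; (x + 16.3)² + (y + 14.2)² = 51.84².
Subtracting pairs of circle equations eliminates x²+y² and gives linear equations (the radical axes):
119.6 x − 113.0 y = 3666.89
-75.0 x − 87.4 y = 7862.22
Solving the 2×2 system: x ≈ -30.0, y ≈ -64.2 km.
Check against P (with the unrounded x, y): √((x − 21.2)²+(y − 29.5)²) = 106.79 ≈ 106.78 km. ✓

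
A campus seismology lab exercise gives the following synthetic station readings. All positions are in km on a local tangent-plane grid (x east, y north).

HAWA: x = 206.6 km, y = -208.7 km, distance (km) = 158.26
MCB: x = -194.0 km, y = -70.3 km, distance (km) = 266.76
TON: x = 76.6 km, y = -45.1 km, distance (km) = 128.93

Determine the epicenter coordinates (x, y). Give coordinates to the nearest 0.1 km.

(52.7, -171.8)

Circle about each station: (x − 206.6)² + (y + 208.7)² = 158.26²; (x + 194.0)² + (y + 70.3)² = 266.76²; (x − 76.6)² + (y + 45.1)² = 128.93².
Subtracting the HAWA equation from the MCB and TON equations removes the quadratic terms:
-801.2 x + 276.8 y = -89775.83
-260.0 x + 327.2 y = -69914.40
Solving the 2×2 system: x ≈ 52.7, y ≈ -171.8 km.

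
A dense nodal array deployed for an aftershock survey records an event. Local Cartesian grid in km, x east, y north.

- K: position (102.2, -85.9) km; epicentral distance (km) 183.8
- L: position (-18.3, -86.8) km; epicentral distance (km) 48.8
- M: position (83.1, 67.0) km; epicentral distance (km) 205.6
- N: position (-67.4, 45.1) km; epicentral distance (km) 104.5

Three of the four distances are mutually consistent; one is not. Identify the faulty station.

Solve using three stations at a time. Using K, M, N (subtract circle equations pairwise → linear system) gives (x, y) ≈ (-79.6, -58.7).
Distances from that point to each station vs reported:
  K: calculated 183.8 vs reported 183.8 → residual 0.0 km
  L: calculated 67.4 vs reported 48.8 → residual 18.6 km
  M: calculated 205.6 vs reported 205.6 → residual 0.0 km
  N: calculated 104.5 vs reported 104.5 → residual 0.0 km
K, M, N are mutually consistent (residuals ≈ 0); L is off by 18.6 km.

L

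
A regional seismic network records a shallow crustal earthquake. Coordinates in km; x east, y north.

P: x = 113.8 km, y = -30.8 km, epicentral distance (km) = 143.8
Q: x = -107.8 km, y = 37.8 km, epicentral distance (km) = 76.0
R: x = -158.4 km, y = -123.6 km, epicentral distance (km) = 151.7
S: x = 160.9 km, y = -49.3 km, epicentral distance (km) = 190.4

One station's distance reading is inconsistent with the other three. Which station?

Solve using three stations at a time. Using P, R, S (subtract circle equations pairwise → linear system) gives (x, y) ≈ (-29.4, -43.7).
Distances from that point to each station vs reported:
  P: calculated 143.8 vs reported 143.8 → residual 0.0 km
  Q: calculated 113.1 vs reported 76.0 → residual 37.1 km
  R: calculated 151.7 vs reported 151.7 → residual 0.0 km
  S: calculated 190.4 vs reported 190.4 → residual 0.0 km
P, R, S are mutually consistent (residuals ≈ 0); Q is off by 37.1 km.

Q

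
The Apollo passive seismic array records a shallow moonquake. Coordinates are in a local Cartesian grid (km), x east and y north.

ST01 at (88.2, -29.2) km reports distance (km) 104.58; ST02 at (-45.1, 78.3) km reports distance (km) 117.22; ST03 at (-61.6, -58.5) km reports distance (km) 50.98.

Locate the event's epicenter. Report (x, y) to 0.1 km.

x ≈ -16.2 km, y ≈ -35.3 km

Circle about each station: (x − 88.2)² + (y + 29.2)² = 104.58²; (x + 45.1)² + (y − 78.3)² = 117.22²; (x + 61.6)² + (y + 58.5)² = 50.98².
Subtracting the ST01 equation from the ST02 and ST03 equations removes the quadratic terms:
-266.6 x + 215.0 y = -3270.53
-299.6 x − 58.6 y = 6922.95
Solving the 2×2 system: x ≈ -16.2, y ≈ -35.3 km.
Check against ST01 (with the unrounded x, y): √((x − 88.2)²+(y + 29.2)²) = 104.58 ≈ 104.58 km. ✓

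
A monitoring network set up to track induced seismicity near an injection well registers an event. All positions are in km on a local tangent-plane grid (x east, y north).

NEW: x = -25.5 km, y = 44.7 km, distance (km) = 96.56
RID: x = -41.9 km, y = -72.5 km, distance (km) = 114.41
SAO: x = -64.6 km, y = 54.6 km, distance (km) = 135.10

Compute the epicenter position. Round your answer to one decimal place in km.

Circle about each station: (x + 25.5)² + (y − 44.7)² = 96.56²; (x + 41.9)² + (y + 72.5)² = 114.41²; (x + 64.6)² + (y − 54.6)² = 135.10².
Subtracting the NEW equation from the RID and SAO equations removes the quadratic terms:
-32.8 x − 234.4 y = 597.71
-78.2 x + 19.8 y = -4422.20
Solving the 2×2 system: x ≈ 54.0, y ≈ -10.1 km.

54.0 km east, -10.1 km north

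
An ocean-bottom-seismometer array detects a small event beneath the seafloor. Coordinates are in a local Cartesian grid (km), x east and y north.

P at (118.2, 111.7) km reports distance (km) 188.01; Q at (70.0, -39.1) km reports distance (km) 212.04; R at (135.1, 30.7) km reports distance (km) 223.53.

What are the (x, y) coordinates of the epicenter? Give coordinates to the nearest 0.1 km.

Circle about each station: (x − 118.2)² + (y − 111.7)² = 188.01²; (x − 70.0)² + (y + 39.1)² = 212.04²; (x − 135.1)² + (y − 30.7)² = 223.53².
Subtracting the P equation from the Q and R equations removes the quadratic terms:
-96.4 x − 301.6 y = -29632.52
33.8 x − 162.0 y = -21871.53
Solving the 2×2 system: x ≈ -69.6, y ≈ 120.5 km.

(-69.6, 120.5)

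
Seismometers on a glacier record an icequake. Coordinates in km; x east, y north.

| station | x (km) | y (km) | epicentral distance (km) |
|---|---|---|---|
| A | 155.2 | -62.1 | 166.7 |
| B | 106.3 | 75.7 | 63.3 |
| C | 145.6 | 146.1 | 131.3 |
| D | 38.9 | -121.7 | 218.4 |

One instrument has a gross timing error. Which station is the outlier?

Solve using three stations at a time. Using A, B, C (subtract circle equations pairwise → linear system) gives (x, y) ≈ (44.4, 62.4).
Distances from that point to each station vs reported:
  A: calculated 166.7 vs reported 166.7 → residual 0.0 km
  B: calculated 63.3 vs reported 63.3 → residual 0.0 km
  C: calculated 131.3 vs reported 131.3 → residual 0.0 km
  D: calculated 184.2 vs reported 218.4 → residual 34.2 km
A, B, C are mutually consistent (residuals ≈ 0); D is off by 34.2 km.

D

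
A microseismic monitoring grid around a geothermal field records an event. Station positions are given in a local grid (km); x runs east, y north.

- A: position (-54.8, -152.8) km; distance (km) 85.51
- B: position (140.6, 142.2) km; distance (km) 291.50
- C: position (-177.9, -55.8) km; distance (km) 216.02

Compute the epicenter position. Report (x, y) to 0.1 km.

x ≈ 26.4 km, y ≈ -126.0 km

Circle about each station: (x + 54.8)² + (y + 152.8)² = 85.51²; (x − 140.6)² + (y − 142.2)² = 291.50²; (x + 177.9)² + (y + 55.8)² = 216.02².
Subtracting the A equation from the B and C equations removes the quadratic terms:
390.8 x + 590.0 y = -64021.97
-246.2 x + 194.0 y = -30941.51
Solving the 2×2 system: x ≈ 26.4, y ≈ -126.0 km.
Check against A (with the unrounded x, y): √((x + 54.8)²+(y + 152.8)²) = 85.51 ≈ 85.51 km. ✓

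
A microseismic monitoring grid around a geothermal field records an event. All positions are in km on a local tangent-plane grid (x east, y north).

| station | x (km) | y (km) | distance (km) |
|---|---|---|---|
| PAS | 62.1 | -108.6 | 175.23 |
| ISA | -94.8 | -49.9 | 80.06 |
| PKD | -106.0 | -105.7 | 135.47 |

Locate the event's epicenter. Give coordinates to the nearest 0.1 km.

Circle about each station: (x − 62.1)² + (y + 108.6)² = 175.23²; (x + 94.8)² + (y + 49.9)² = 80.06²; (x + 106.0)² + (y + 105.7)² = 135.47².
Subtracting pairs of circle equations eliminates x²+y² and gives linear equations (the radical axes):
-313.8 x + 117.4 y = 20122.63
-336.2 x + 5.8 y = 19111.55
Solving the 2×2 system: x ≈ -56.5, y ≈ 20.4 km.

x ≈ -56.5 km, y ≈ 20.4 km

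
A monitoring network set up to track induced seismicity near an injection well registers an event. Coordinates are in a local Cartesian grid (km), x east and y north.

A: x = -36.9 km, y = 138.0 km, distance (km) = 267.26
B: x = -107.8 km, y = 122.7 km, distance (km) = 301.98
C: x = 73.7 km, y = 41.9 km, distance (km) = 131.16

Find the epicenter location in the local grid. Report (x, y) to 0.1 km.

Circle about each station: (x + 36.9)² + (y − 138.0)² = 267.26²; (x + 107.8)² + (y − 122.7)² = 301.98²; (x − 73.7)² + (y − 41.9)² = 131.16².
Subtracting pairs of circle equations eliminates x²+y² and gives linear equations (the radical axes):
-141.8 x − 30.6 y = -13493.49
221.2 x − 192.2 y = 41006.65
Solving the 2×2 system: x ≈ 113.1, y ≈ -83.2 km.

113.1 km east, -83.2 km north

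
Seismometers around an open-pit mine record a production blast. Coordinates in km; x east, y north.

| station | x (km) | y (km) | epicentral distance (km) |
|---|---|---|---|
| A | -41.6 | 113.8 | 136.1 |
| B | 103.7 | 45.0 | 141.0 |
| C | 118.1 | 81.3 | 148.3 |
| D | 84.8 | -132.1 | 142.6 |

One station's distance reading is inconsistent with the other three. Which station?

B

Solve using three stations at a time. Using A, C, D (subtract circle equations pairwise → linear system) gives (x, y) ≈ (4.6, -14.2).
Distances from that point to each station vs reported:
  A: calculated 136.1 vs reported 136.1 → residual 0.0 km
  B: calculated 115.4 vs reported 141.0 → residual 25.6 km
  C: calculated 148.3 vs reported 148.3 → residual 0.0 km
  D: calculated 142.6 vs reported 142.6 → residual 0.0 km
A, C, D are mutually consistent (residuals ≈ 0); B is off by 25.6 km.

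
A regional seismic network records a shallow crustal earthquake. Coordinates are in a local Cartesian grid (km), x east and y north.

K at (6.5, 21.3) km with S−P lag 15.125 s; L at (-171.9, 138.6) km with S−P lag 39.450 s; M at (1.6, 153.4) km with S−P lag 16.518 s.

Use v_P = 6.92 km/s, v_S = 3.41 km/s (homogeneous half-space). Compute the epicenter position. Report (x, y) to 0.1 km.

Distance from S−P lag: d = Δt · v_P v_S / (v_P − v_S) = Δt · (6.92·3.41)/(6.92−3.41) ≈ 6.7228·Δt.
So d_K = 101.68, d_L = 265.22, d_M = 111.05 km.
Circle about each station: (x − 6.5)² + (y − 21.3)² = 101.68²; (x + 171.9)² + (y − 138.6)² = 265.22²; (x − 1.6)² + (y − 153.4)² = 111.05².
Subtracting the K equation from the L and M equations removes the quadratic terms:
-356.8 x + 234.6 y = -11739.20
-9.8 x + 264.2 y = 21044.90
Solving the 2×2 system: x ≈ 87.4, y ≈ 82.9 km.

x ≈ 87.4 km, y ≈ 82.9 km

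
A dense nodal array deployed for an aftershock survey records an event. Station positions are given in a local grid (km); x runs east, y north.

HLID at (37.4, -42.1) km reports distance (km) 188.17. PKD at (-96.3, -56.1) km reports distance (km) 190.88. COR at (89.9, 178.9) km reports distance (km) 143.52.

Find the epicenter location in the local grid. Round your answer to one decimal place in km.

x ≈ -44.1 km, y ≈ 127.5 km

Circle about each station: (x − 37.4)² + (y + 42.1)² = 188.17²; (x + 96.3)² + (y + 56.1)² = 190.88²; (x − 89.9)² + (y − 178.9)² = 143.52².
Subtracting the HLID equation from the PKD and COR equations removes the quadratic terms:
-267.4 x − 28.0 y = 8222.50
105.0 x + 442.0 y = 51726.01
Solving the 2×2 system: x ≈ -44.1, y ≈ 127.5 km.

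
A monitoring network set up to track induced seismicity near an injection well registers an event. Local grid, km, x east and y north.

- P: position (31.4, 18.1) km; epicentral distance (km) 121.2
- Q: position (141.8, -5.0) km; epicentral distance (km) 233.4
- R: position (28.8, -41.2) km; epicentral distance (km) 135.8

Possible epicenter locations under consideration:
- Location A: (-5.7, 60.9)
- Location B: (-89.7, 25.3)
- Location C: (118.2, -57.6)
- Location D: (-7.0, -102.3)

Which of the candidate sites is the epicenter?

Location B

For each candidate, compare |candidate − station| to the reported distance:
Location A: residuals P 64.6, Q 71.8, R 28.0 → max 71.8 km
Location B: residuals P 0.1, Q 0.1, R 0.1 → max 0.1 km
Location C: residuals P 6.0, Q 175.7, R 44.9 → max 175.7 km
Location D: residuals P 5.2, Q 55.6, R 65.0 → max 65.0 km
Only Location B has all residuals ≈ 0.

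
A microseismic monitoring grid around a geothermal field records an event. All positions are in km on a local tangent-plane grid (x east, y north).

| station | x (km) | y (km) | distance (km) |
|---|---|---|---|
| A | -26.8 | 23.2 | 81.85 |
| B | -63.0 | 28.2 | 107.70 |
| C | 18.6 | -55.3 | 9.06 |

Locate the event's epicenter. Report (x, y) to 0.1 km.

(12.5, -48.6)

Circle about each station: (x + 26.8)² + (y − 23.2)² = 81.85²; (x + 63.0)² + (y − 28.2)² = 107.70²; (x − 18.6)² + (y + 55.3)² = 9.06².
Subtracting pairs of circle equations eliminates x²+y² and gives linear equations (the radical axes):
-72.4 x + 10.0 y = -1392.11
90.8 x − 157.0 y = 8764.91
Solving the 2×2 system: x ≈ 12.5, y ≈ -48.6 km.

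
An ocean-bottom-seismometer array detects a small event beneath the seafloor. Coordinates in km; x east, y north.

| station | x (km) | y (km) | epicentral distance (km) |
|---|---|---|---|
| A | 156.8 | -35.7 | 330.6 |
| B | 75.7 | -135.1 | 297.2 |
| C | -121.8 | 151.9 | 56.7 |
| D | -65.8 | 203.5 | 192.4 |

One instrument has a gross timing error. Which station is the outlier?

C

Solve using three stations at a time. Using A, B, D (subtract circle equations pairwise → linear system) gives (x, y) ≈ (-165.3, 38.8).
Distances from that point to each station vs reported:
  A: calculated 330.6 vs reported 330.6 → residual 0.0 km
  B: calculated 297.2 vs reported 297.2 → residual 0.0 km
  C: calculated 121.1 vs reported 56.7 → residual 64.4 km
  D: calculated 192.4 vs reported 192.4 → residual 0.0 km
A, B, D are mutually consistent (residuals ≈ 0); C is off by 64.4 km.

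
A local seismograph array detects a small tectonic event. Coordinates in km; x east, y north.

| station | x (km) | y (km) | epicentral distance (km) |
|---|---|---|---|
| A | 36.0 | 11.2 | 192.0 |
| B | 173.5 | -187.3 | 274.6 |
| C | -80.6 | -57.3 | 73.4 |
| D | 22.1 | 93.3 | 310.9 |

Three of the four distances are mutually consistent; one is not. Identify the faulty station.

Solve using three stations at a time. Using A, B, C (subtract circle equations pairwise → linear system) gives (x, y) ≈ (-94.9, -129.3).
Distances from that point to each station vs reported:
  A: calculated 192.0 vs reported 192.0 → residual 0.0 km
  B: calculated 274.6 vs reported 274.6 → residual 0.0 km
  C: calculated 73.4 vs reported 73.4 → residual 0.0 km
  D: calculated 251.4 vs reported 310.9 → residual 59.5 km
A, B, C are mutually consistent (residuals ≈ 0); D is off by 59.5 km.

D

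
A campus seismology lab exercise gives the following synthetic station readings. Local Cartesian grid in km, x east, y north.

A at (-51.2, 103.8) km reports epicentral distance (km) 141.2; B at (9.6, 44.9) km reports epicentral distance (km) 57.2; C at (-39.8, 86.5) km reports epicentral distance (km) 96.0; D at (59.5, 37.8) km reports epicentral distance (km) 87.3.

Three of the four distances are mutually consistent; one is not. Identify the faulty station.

Solve using three stations at a time. Using B, C, D (subtract circle equations pairwise → linear system) gives (x, y) ≈ (-15.9, -6.6).
Distances from that point to each station vs reported:
  A: calculated 116.0 vs reported 141.2 → residual 25.2 km
  B: calculated 57.5 vs reported 57.2 → residual 0.3 km
  C: calculated 96.2 vs reported 96.0 → residual 0.2 km
  D: calculated 87.5 vs reported 87.3 → residual 0.2 km
B, C, D are mutually consistent (residuals ≈ 0); A is off by 25.2 km.

A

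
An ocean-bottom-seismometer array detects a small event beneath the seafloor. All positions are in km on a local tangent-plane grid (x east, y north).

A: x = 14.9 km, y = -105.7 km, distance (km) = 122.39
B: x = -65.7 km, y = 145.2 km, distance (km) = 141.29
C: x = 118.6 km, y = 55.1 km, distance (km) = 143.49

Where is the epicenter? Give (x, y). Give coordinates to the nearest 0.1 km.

Circle about each station: (x − 14.9)² + (y + 105.7)² = 122.39²; (x + 65.7)² + (y − 145.2)² = 141.29²; (x − 118.6)² + (y − 55.1)² = 143.49².
Subtracting the A equation from the B and C equations removes the quadratic terms:
-161.2 x + 501.8 y = 9021.48
207.4 x + 321.6 y = 97.40
Solving the 2×2 system: x ≈ -18.3, y ≈ 12.1 km.
Check against A (with the unrounded x, y): √((x − 14.9)²+(y + 105.7)²) = 122.39 ≈ 122.39 km. ✓

-18.3 km east, 12.1 km north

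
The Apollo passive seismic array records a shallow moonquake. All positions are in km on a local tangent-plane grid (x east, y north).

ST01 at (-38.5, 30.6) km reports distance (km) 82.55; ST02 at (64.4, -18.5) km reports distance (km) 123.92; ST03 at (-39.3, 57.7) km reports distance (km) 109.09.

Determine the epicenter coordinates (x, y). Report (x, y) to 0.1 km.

x ≈ -55.4 km, y ≈ -50.2 km

Circle about each station: (x + 38.5)² + (y − 30.6)² = 82.55²; (x − 64.4)² + (y + 18.5)² = 123.92²; (x + 39.3)² + (y − 57.7)² = 109.09².
Subtracting pairs of circle equations eliminates x²+y² and gives linear equations (the radical axes):
205.8 x − 98.2 y = -6470.66
-1.6 x + 54.2 y = -2630.96
Solving the 2×2 system: x ≈ -55.4, y ≈ -50.2 km.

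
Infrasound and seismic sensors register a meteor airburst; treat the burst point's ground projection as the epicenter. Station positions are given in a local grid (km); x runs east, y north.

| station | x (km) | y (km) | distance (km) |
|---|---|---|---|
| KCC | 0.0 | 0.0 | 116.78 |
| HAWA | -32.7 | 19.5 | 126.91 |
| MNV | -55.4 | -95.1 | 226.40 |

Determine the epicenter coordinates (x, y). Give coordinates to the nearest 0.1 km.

Circle about each station: x² + y² = 116.78²; (x + 32.7)² + (y − 19.5)² = 126.91²; (x + 55.4)² + (y + 95.1)² = 226.40².
Subtracting the KCC equation from the HAWA and MNV equations removes the quadratic terms:
-65.4 x + 39.0 y = -1019.04
-110.8 x − 190.2 y = -25506.22
Solving the 2×2 system: x ≈ 70.9, y ≈ 92.8 km.

(70.9, 92.8)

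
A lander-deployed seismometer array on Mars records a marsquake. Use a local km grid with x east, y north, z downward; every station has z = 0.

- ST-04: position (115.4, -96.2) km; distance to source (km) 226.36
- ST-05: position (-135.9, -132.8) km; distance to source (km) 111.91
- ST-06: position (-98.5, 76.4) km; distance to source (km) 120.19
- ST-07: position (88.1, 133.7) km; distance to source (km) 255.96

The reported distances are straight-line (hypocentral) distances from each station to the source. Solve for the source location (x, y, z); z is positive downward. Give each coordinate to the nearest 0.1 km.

(-98.7, -36.1, 42.3)

Each station gives a sphere (x−x_i)² + (y−y_i)² + z² = d_i² (stations at z=0).
Subtracting the ST-04 sphere from ST-05 and ST-06: z² cancels, leaving linear equations in x and y:
-502.6 x − 73.2 y = 52248.05
-427.8 x + 345.2 y = 29760.82
Solving: x ≈ -98.698, y ≈ -36.101 km (keep extra digits for the depth step; rounded: -98.7, -36.1).
Then from the ST-04 sphere: z² = 226.36² − (x − 115.4)² − (y + 96.2)² with x = -98.698, y = -36.101, so z ≈ 42.297 ≈ 42.3 km.
Check against ST-07 (with the unrounded solution): distance 255.96 ≈ 255.96 km. ✓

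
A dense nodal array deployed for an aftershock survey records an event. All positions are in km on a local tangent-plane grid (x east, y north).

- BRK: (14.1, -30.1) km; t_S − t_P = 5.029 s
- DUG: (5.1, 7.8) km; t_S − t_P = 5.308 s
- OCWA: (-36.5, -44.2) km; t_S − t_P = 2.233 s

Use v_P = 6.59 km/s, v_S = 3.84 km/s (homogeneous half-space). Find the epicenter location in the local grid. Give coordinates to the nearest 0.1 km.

(-31.8, -24.2)

Distance from S−P lag: d = Δt · v_P v_S / (v_P − v_S) = Δt · (6.59·3.84)/(6.59−3.84) ≈ 9.2020·Δt.
So d_BRK = 46.28, d_DUG = 48.84, d_OCWA = 20.55 km.
Circle about each station: (x − 14.1)² + (y + 30.1)² = 46.28²; (x − 5.1)² + (y − 7.8)² = 48.84²; (x + 36.5)² + (y + 44.2)² = 20.55².
Subtracting the BRK equation from the DUG and OCWA equations removes the quadratic terms:
-18.0 x + 75.8 y = -1261.48
-101.2 x − 28.2 y = 3900.61
Solving the 2×2 system: x ≈ -31.8, y ≈ -24.2 km.
Check against BRK (with the unrounded x, y): √((x − 14.1)²+(y + 30.1)²) = 46.28 ≈ 46.28 km. ✓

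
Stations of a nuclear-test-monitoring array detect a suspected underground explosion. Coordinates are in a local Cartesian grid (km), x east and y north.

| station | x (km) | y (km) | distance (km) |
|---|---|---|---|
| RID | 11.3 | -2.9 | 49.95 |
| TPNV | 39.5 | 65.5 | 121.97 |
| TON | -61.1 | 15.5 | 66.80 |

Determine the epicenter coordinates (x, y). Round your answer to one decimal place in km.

(-22.9, -39.3)

Circle about each station: (x − 11.3)² + (y + 2.9)² = 49.95²; (x − 39.5)² + (y − 65.5)² = 121.97²; (x + 61.1)² + (y − 15.5)² = 66.80².
Subtracting the RID equation from the TPNV and TON equations removes the quadratic terms:
56.4 x + 136.8 y = -6667.28
-144.8 x + 36.8 y = 1870.12
Solving the 2×2 system: x ≈ -22.9, y ≈ -39.3 km.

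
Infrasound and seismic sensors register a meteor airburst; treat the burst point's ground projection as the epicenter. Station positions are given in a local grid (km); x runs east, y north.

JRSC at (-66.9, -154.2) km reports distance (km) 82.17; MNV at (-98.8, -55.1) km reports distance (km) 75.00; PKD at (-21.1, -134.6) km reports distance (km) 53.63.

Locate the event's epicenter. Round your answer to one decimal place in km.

x ≈ -28.6 km, y ≈ -81.5 km

Circle about each station: (x + 66.9)² + (y + 154.2)² = 82.17²; (x + 98.8)² + (y + 55.1)² = 75.00²; (x + 21.1)² + (y + 134.6)² = 53.63².
Subtracting pairs of circle equations eliminates x²+y² and gives linear equations (the radical axes):
-63.8 x + 198.2 y = -14328.89
91.6 x + 39.2 y = -5815.15
Solving the 2×2 system: x ≈ -28.6, y ≈ -81.5 km.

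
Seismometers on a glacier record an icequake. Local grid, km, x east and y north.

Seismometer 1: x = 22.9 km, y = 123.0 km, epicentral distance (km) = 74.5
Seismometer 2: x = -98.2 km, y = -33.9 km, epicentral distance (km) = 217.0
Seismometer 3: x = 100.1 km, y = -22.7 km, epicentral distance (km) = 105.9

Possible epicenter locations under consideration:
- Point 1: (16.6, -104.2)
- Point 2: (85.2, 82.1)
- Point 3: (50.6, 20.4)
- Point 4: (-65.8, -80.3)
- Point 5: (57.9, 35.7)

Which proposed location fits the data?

For each candidate, compare |candidate − station| to the reported distance:
Point 1: residuals Seismometer 1 152.8, Seismometer 2 82.4, Seismometer 3 10.8 → max 152.8 km
Point 2: residuals Seismometer 1 0.0, Seismometer 2 0.0, Seismometer 3 0.0 → max 0.0 km
Point 3: residuals Seismometer 1 31.8, Seismometer 2 58.6, Seismometer 3 40.3 → max 58.6 km
Point 4: residuals Seismometer 1 147.3, Seismometer 2 160.4, Seismometer 3 69.7 → max 160.4 km
Point 5: residuals Seismometer 1 19.6, Seismometer 2 46.1, Seismometer 3 33.8 → max 46.1 km
Only Point 2 has all residuals ≈ 0.

Point 2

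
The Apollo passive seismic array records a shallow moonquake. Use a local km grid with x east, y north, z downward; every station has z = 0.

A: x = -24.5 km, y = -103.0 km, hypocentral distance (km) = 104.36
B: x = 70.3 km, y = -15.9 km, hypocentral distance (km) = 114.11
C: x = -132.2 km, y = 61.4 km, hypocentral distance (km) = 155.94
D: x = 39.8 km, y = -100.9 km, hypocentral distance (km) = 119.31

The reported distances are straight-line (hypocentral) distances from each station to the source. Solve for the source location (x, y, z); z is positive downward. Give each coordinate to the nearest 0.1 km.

x ≈ -20.9 km, y ≈ -24.0 km, depth ≈ 68.1 km

Each station gives a sphere (x−x_i)² + (y−y_i)² + z² = d_i² (stations at z=0).
Subtracting the A sphere from B and C: z² cancels, leaving linear equations in x and y:
189.6 x + 174.2 y = -8144.43
-215.4 x + 328.8 y = -3388.72
Solving: x ≈ -20.904, y ≈ -24.001 km (keep extra digits for the depth step; rounded: -20.9, -24.0).
Then from the A sphere: z² = 104.36² − (x + 24.5)² − (y + 103.0)² with x = -20.904, y = -24.001, so z ≈ 68.097 ≈ 68.1 km.
Check against D (with the unrounded solution): distance 119.31 ≈ 119.31 km. ✓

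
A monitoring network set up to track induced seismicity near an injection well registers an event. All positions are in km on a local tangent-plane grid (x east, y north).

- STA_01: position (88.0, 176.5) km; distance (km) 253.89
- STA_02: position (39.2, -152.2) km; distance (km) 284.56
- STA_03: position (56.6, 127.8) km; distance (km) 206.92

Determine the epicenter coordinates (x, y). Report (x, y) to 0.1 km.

Circle about each station: (x − 88.0)² + (y − 176.5)² = 253.89²; (x − 39.2)² + (y + 152.2)² = 284.56²; (x − 56.6)² + (y − 127.8)² = 206.92².
Subtracting the STA_01 equation from the STA_02 and STA_03 equations removes the quadratic terms:
-97.6 x − 657.4 y = -30709.03
-62.8 x − 97.4 y = 2284.40
Solving the 2×2 system: x ≈ -141.4, y ≈ 67.7 km.

-141.4 km east, 67.7 km north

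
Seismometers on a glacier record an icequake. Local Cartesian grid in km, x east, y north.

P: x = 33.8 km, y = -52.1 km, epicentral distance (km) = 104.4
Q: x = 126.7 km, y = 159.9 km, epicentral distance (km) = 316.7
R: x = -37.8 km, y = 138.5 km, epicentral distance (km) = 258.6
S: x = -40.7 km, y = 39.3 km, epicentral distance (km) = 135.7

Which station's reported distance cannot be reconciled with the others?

Solve using three stations at a time. Using P, Q, S (subtract circle equations pairwise → linear system) gives (x, y) ≈ (-61.5, -94.8).
Distances from that point to each station vs reported:
  P: calculated 104.4 vs reported 104.4 → residual 0.0 km
  Q: calculated 316.7 vs reported 316.7 → residual 0.0 km
  R: calculated 234.5 vs reported 258.6 → residual 24.1 km
  S: calculated 135.7 vs reported 135.7 → residual 0.0 km
P, Q, S are mutually consistent (residuals ≈ 0); R is off by 24.1 km.

R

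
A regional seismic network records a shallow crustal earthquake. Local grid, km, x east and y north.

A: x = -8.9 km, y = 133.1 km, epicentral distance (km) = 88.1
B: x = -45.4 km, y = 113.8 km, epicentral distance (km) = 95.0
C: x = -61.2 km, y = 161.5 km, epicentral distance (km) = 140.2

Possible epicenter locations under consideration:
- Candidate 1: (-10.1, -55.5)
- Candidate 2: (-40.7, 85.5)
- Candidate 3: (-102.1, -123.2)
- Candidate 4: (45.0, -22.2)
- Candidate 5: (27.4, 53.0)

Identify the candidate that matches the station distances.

For each candidate, compare |candidate − station| to the reported distance:
Candidate 1: residuals A 100.5, B 77.9, C 82.7 → max 100.5 km
Candidate 2: residuals A 30.9, B 66.3, C 61.5 → max 66.3 km
Candidate 3: residuals A 184.6, B 148.7, C 147.4 → max 184.6 km
Candidate 4: residuals A 76.3, B 68.3, C 72.0 → max 76.3 km
Candidate 5: residuals A 0.2, B 0.2, C 0.1 → max 0.2 km
Only Candidate 5 has all residuals ≈ 0.

Candidate 5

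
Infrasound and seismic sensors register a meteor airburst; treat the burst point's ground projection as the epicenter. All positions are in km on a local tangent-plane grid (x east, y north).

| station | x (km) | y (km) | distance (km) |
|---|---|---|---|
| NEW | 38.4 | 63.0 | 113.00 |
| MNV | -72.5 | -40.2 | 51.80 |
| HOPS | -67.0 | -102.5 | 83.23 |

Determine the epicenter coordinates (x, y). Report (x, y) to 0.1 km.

x ≈ -21.2 km, y ≈ -33.0 km

Circle about each station: (x − 38.4)² + (y − 63.0)² = 113.00²; (x + 72.5)² + (y + 40.2)² = 51.80²; (x + 67.0)² + (y + 102.5)² = 83.23².
Subtracting the NEW equation from the MNV and HOPS equations removes the quadratic terms:
-221.8 x − 206.4 y = 11514.49
-210.8 x − 331.0 y = 15393.46
Solving the 2×2 system: x ≈ -21.2, y ≈ -33.0 km.
Check against NEW (with the unrounded x, y): √((x − 38.4)²+(y − 63.0)²) = 113.00 ≈ 113.00 km. ✓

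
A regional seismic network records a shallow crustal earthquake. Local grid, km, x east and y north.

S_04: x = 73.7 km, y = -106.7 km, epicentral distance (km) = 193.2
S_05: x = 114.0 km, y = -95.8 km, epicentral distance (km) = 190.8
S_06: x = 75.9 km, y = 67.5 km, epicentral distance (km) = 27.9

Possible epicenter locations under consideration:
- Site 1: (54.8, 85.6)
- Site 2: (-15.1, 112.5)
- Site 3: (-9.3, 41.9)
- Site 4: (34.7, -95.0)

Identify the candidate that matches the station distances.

For each candidate, compare |candidate − station| to the reported distance:
Site 1: residuals S_04 0.0, S_05 0.0, S_06 0.1 → max 0.1 km
Site 2: residuals S_04 43.3, S_05 54.3, S_06 73.6 → max 73.6 km
Site 3: residuals S_04 23.0, S_05 6.0, S_06 61.1 → max 61.1 km
Site 4: residuals S_04 152.5, S_05 111.5, S_06 139.7 → max 152.5 km
Only Site 1 has all residuals ≈ 0.

Site 1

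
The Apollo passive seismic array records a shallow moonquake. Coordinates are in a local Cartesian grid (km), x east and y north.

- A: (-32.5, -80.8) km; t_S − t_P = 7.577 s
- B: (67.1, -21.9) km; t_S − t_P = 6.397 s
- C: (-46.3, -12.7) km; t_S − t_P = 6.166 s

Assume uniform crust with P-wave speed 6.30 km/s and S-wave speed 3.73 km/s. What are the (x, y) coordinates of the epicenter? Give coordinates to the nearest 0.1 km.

(8.7, -25.1)

Distance from S−P lag: d = Δt · v_P v_S / (v_P − v_S) = Δt · (6.30·3.73)/(6.30−3.73) ≈ 9.1436·Δt.
So d_A = 69.28, d_B = 58.49, d_C = 56.38 km.
Circle about each station: (x + 32.5)² + (y + 80.8)² = 69.28²; (x − 67.1)² + (y + 21.9)² = 58.49²; (x + 46.3)² + (y + 12.7)² = 56.38².
Subtracting the A equation from the B and C equations removes the quadratic terms:
199.2 x + 117.8 y = -1224.23
-27.6 x + 136.2 y = -3658.90
Solving the 2×2 system: x ≈ 8.7, y ≈ -25.1 km.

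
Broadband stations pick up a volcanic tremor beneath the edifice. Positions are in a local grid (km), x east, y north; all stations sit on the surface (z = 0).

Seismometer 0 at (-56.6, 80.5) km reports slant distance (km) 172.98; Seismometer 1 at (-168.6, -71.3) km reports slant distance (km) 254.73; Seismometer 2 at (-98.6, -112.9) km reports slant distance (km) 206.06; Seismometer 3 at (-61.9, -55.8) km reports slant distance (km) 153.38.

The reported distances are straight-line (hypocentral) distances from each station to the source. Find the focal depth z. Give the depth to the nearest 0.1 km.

Each station gives a sphere (x−x_i)² + (y−y_i)² + z² = d_i² (stations at z=0).
Subtracting the Seismometer 0 sphere from Seismometer 1 and Seismometer 2: z² cancels, leaving linear equations in x and y:
-224.0 x − 303.6 y = -11139.45
-84.0 x − 386.8 y = 245.92
Solving: x ≈ 71.694, y ≈ -16.205 km (keep extra digits for the depth step; rounded: 71.7, -16.2).
Then from the Seismometer 0 sphere: z² = 172.98² − (x + 56.6)² − (y − 80.5)² with x = 71.694, y = -16.205, so z ≈ 64.116 ≈ 64.1 km.
Check against Seismometer 3 (with the unrounded solution): distance 153.38 ≈ 153.38 km. ✓

64.1 km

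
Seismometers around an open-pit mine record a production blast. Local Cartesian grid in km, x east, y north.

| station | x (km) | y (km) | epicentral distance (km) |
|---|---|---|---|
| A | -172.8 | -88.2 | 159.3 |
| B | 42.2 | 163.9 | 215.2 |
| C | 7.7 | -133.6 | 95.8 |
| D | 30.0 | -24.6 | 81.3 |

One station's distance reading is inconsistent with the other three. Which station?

Solve using three stations at a time. Using A, B, C (subtract circle equations pairwise → linear system) gives (x, y) ≈ (-20.3, -42.0).
Distances from that point to each station vs reported:
  A: calculated 159.3 vs reported 159.3 → residual 0.0 km
  B: calculated 215.2 vs reported 215.2 → residual 0.0 km
  C: calculated 95.8 vs reported 95.8 → residual 0.0 km
  D: calculated 53.3 vs reported 81.3 → residual 28.0 km
A, B, C are mutually consistent (residuals ≈ 0); D is off by 28.0 km.

D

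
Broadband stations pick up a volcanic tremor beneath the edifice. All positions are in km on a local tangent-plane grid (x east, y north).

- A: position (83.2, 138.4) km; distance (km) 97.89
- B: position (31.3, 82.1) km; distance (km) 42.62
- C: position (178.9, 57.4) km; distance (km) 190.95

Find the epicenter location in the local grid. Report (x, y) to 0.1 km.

-7.1 km east, 100.6 km north

Circle about each station: (x − 83.2)² + (y − 138.4)² = 97.89²; (x − 31.3)² + (y − 82.1)² = 42.62²; (x − 178.9)² + (y − 57.4)² = 190.95².
Subtracting the A equation from the B and C equations removes the quadratic terms:
-103.8 x − 112.6 y = -10590.71
191.4 x − 162.0 y = -17656.28
Solving the 2×2 system: x ≈ -7.1, y ≈ 100.6 km.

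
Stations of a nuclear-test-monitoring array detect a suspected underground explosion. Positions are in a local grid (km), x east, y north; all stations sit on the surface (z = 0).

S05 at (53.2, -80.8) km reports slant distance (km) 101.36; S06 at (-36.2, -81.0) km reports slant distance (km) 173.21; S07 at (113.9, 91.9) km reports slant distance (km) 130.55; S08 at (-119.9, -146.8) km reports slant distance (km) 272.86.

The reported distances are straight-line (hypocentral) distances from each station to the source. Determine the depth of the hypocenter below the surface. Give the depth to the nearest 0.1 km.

z ≈ 55.0 km

Each station gives a sphere (x−x_i)² + (y−y_i)² + z² = d_i² (stations at z=0).
Subtracting the S05 sphere from S06 and S07: z² cancels, leaving linear equations in x and y:
-178.8 x − 0.4 y = -21215.29
121.4 x + 345.4 y = 5290.49
Solving: x ≈ 118.713, y ≈ -26.408 km (keep extra digits for the depth step; rounded: 118.7, -26.4).
Then from the S05 sphere: z² = 101.36² − (x − 53.2)² − (y + 80.8)² with x = 118.713, y = -26.408, so z ≈ 54.986 ≈ 55.0 km.
Check against S08 (with the unrounded solution): distance 272.86 ≈ 272.86 km. ✓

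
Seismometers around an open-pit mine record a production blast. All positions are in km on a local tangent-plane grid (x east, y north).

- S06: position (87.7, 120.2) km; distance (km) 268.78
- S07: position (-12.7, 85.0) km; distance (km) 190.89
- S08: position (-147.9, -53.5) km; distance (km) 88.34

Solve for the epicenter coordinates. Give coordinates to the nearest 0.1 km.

(-70.9, -96.8)

Circle about each station: (x − 87.7)² + (y − 120.2)² = 268.78²; (x + 12.7)² + (y − 85.0)² = 190.89²; (x + 147.9)² + (y + 53.5)² = 88.34².
Subtracting pairs of circle equations eliminates x²+y² and gives linear equations (the radical axes):
-200.8 x − 70.4 y = 21050.66
-471.2 x − 347.4 y = 67036.06
Solving the 2×2 system: x ≈ -70.9, y ≈ -96.8 km.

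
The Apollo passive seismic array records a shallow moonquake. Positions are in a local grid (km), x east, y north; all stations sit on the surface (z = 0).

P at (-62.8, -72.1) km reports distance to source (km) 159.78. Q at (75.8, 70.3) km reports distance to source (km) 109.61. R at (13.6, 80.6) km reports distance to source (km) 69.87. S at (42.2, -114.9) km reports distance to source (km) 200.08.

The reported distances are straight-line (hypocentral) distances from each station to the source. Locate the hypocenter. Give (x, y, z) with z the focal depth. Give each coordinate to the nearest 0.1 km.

Each station gives a sphere (x−x_i)² + (y−y_i)² + z² = d_i² (stations at z=0).
Subtracting the P sphere from Q and R: z² cancels, leaving linear equations in x and y:
277.2 x + 284.8 y = 15060.78
152.8 x + 305.4 y = 18186.90
Solving: x ≈ -14.100, y ≈ 66.606 km (keep extra digits for the depth step; rounded: -14.1, 66.6).
Then from the P sphere: z² = 159.78² − (x + 62.8)² − (y + 72.1)² with x = -14.100, y = 66.606, so z ≈ 62.599 ≈ 62.6 km.

(-14.1, 66.6, 62.6)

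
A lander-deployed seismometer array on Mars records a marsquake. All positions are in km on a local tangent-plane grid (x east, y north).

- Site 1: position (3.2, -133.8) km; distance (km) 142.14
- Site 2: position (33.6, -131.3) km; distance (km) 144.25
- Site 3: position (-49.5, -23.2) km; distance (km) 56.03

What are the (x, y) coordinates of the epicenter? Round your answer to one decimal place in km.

(-3.1, 8.2)

Circle about each station: (x − 3.2)² + (y + 133.8)² = 142.14²; (x − 33.6)² + (y + 131.3)² = 144.25²; (x + 49.5)² + (y + 23.2)² = 56.03².
Subtracting the Site 1 equation from the Site 2 and Site 3 equations removes the quadratic terms:
60.8 x + 5.0 y = -148.31
-105.4 x + 221.2 y = 2140.23
Solving the 2×2 system: x ≈ -3.1, y ≈ 8.2 km.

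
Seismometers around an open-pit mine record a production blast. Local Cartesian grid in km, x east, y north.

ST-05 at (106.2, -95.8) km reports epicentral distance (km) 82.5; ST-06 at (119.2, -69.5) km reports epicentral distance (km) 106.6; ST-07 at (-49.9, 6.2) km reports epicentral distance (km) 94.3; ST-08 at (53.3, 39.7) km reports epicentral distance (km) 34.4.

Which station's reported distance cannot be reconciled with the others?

Solve using three stations at a time. Using ST-06, ST-07, ST-08 (subtract circle equations pairwise → linear system) gives (x, y) ≈ (44.4, 6.5).
Distances from that point to each station vs reported:
  ST-05: calculated 119.5 vs reported 82.5 → residual 37.0 km
  ST-06: calculated 106.6 vs reported 106.6 → residual 0.0 km
  ST-07: calculated 94.3 vs reported 94.3 → residual 0.0 km
  ST-08: calculated 34.4 vs reported 34.4 → residual 0.0 km
ST-06, ST-07, ST-08 are mutually consistent (residuals ≈ 0); ST-05 is off by 37.0 km.

ST-05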